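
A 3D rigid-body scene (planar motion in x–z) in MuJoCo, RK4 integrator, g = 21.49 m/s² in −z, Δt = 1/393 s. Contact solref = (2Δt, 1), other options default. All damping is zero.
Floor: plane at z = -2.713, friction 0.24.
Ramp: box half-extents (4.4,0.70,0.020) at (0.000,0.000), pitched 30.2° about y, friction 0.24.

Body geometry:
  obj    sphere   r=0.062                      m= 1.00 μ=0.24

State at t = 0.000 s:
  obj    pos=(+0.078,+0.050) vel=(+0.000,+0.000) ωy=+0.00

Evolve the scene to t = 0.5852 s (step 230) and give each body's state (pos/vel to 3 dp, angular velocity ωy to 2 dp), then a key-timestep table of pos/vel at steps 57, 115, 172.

State at t = 0.5852 s:
  obj    pos=(+1.221,-0.616) vel=(+3.906,-2.273) ωy=+72.87

Key-timestep trajectory:
   step    t(s)  obj.x    obj.z    obj.vx   obj.vz 
     57  0.1450   +0.148  +0.009  +0.968  -0.563
    115  0.2926   +0.364  -0.117  +1.953  -1.137
    172  0.4377   +0.717  -0.323  +2.921  -1.700


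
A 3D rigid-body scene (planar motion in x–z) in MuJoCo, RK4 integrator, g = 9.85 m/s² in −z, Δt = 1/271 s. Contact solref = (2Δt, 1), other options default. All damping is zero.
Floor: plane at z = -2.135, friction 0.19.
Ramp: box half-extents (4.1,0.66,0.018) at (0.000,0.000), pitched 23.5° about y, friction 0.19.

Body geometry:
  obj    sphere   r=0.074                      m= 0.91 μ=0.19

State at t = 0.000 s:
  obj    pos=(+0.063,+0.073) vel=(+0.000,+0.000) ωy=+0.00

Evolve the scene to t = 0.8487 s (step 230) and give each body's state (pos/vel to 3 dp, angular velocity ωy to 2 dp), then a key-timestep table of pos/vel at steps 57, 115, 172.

State at t = 0.8487 s:
  obj    pos=(+0.990,-0.330) vel=(+2.184,-0.950) ωy=+32.17

Key-timestep trajectory:
   step    t(s)  obj.x    obj.z    obj.vx   obj.vz 
     57  0.2103   +0.120  +0.048  +0.541  -0.235
    115  0.4244   +0.295  -0.028  +1.092  -0.475
    172  0.6347   +0.581  -0.152  +1.633  -0.710


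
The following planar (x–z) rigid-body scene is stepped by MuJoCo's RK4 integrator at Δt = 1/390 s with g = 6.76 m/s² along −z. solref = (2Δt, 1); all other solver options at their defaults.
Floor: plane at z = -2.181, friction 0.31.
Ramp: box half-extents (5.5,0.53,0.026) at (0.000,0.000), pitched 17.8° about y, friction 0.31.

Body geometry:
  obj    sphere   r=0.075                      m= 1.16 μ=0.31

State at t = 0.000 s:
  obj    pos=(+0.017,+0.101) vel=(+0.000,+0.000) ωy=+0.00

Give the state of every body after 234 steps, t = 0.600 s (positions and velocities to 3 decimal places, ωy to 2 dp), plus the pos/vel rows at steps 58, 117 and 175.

State at t = 0.600 s:
  obj    pos=(+0.270,+0.019) vel=(+0.843,-0.271) ωy=+11.81

Key-timestep trajectory:
   step    t(s)  obj.x    obj.z    obj.vx   obj.vz 
     58  0.1487   +0.032  +0.096  +0.209  -0.067
    117  0.3000   +0.080  +0.080  +0.422  -0.135
    175  0.4487   +0.158  +0.055  +0.631  -0.202


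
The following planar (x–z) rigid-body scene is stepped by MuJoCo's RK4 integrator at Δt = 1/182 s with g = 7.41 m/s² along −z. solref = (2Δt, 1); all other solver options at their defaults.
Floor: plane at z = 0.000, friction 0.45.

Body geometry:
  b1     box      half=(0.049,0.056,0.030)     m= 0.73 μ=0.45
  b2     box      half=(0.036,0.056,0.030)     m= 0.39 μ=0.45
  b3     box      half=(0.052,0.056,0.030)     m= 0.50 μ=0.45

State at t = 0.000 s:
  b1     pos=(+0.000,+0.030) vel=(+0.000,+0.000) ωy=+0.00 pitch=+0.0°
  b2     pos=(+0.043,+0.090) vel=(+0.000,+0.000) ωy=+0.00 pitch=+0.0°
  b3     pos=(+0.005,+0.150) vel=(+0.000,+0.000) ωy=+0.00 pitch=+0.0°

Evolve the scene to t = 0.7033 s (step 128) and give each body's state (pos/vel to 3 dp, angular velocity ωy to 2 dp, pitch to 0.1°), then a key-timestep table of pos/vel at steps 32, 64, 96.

State at t = 0.7033 s:
  b1     pos=(+0.000,+0.030) vel=(+0.000,+0.000) ωy=+0.00 pitch=+0.0°
  b2     pos=(+0.043,+0.090) vel=(+0.000,+0.000) ωy=+0.00 pitch=+0.0°
  b3     pos=(-0.126,+0.030) vel=(+0.000,+0.001) ωy=-0.01 pitch=+180.0°

Key-timestep trajectory:
   step    t(s)  b1.x    b1.z    b1.vx   b1.vz   b2.x    b2.z    b2.vx   b2.vz   b3.x    b3.z    b3.vx   b3.vz 
     32  0.1758   +0.000  +0.030  +0.000  +0.000   +0.043  +0.090  +0.000  +0.000   +0.000  +0.149  -0.063  -0.014
     64  0.3516   +0.000  +0.030  +0.000  +0.000   +0.043  +0.090  +0.000  +0.000   -0.024  +0.126  -0.211  -0.467
     96  0.5275   +0.000  +0.030  +0.000  +0.000   +0.043  +0.090  +0.000  +0.000   -0.091  +0.092  -0.418  -0.487


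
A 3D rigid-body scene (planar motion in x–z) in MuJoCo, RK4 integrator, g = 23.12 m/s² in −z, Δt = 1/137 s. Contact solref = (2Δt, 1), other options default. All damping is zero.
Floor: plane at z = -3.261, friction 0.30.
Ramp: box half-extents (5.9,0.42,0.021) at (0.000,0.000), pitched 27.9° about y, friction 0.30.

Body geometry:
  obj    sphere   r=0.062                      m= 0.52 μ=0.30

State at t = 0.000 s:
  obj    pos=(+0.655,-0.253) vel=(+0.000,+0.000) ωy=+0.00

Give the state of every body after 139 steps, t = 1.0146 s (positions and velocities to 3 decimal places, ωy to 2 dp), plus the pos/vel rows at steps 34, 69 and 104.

State at t = 1.0146 s:
  obj    pos=(+4.170,-2.114) vel=(+6.929,-3.669) ωy=+126.44

Key-timestep trajectory:
   step    t(s)  obj.x    obj.z    obj.vx   obj.vz 
     34  0.2482   +0.865  -0.364  +1.695  -0.898
     69  0.5036   +1.521  -0.712  +3.440  -1.821
    104  0.7591   +2.623  -1.295  +5.184  -2.745


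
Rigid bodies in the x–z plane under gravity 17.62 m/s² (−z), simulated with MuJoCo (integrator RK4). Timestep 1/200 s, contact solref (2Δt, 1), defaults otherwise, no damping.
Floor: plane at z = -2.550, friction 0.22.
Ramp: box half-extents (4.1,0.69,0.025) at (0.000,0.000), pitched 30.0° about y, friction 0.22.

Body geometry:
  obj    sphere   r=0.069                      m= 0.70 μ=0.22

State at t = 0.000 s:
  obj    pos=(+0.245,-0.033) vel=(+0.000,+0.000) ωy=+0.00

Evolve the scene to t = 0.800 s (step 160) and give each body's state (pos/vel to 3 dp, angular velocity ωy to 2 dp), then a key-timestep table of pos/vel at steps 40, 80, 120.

State at t = 0.800 s:
  obj    pos=(+1.989,-1.040) vel=(+4.360,-2.517) ωy=+72.94

Key-timestep trajectory:
   step    t(s)  obj.x    obj.z    obj.vx   obj.vz 
     40  0.2000   +0.354  -0.096  +1.091  -0.630
     80  0.4000   +0.681  -0.285  +2.180  -1.259
    120  0.6000   +1.226  -0.599  +3.270  -1.888


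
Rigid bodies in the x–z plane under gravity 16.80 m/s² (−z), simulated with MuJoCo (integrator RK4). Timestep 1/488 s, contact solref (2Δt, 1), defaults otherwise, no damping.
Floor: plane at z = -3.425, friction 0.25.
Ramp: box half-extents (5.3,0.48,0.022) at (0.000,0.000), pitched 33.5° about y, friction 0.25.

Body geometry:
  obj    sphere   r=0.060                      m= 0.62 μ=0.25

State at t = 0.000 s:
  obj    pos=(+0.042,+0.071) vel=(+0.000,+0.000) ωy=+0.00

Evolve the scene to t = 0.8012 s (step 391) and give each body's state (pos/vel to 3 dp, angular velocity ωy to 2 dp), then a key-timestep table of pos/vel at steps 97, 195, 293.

State at t = 0.8012 s:
  obj    pos=(+1.815,-1.103) vel=(+4.425,-2.929) ωy=+88.43

Key-timestep trajectory:
   step    t(s)  obj.x    obj.z    obj.vx   obj.vz 
     97  0.1988   +0.151  -0.002  +1.098  -0.727
    195  0.3996   +0.483  -0.221  +2.207  -1.461
    293  0.6004   +1.038  -0.588  +3.316  -2.195


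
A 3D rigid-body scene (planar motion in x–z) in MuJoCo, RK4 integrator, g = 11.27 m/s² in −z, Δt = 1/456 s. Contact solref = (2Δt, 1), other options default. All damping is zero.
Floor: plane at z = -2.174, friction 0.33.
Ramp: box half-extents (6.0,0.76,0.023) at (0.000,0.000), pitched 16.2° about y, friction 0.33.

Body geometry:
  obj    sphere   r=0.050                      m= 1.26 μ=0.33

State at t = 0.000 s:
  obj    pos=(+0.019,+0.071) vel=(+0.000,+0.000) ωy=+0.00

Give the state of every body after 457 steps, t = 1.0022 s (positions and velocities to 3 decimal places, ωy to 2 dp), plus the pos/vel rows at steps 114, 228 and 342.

State at t = 1.0022 s:
  obj    pos=(+1.102,-0.244) vel=(+2.161,-0.628) ωy=+45.01

Key-timestep trajectory:
   step    t(s)  obj.x    obj.z    obj.vx   obj.vz 
    114  0.2500   +0.086  +0.051  +0.539  -0.157
    228  0.5000   +0.289  -0.008  +1.078  -0.313
    342  0.7500   +0.626  -0.106  +1.618  -0.470


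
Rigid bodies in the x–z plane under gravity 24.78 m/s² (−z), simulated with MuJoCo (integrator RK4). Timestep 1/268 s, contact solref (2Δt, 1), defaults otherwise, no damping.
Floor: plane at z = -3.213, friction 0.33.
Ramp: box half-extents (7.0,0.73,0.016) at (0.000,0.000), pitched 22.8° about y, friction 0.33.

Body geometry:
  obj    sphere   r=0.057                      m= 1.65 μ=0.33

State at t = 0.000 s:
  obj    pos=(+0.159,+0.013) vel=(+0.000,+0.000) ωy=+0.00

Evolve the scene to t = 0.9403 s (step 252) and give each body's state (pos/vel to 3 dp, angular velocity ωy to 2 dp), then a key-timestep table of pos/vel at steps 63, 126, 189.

State at t = 0.9403 s:
  obj    pos=(+2.954,-1.163) vel=(+5.946,-2.499) ωy=+113.14

Key-timestep trajectory:
   step    t(s)  obj.x    obj.z    obj.vx   obj.vz 
     63  0.2351   +0.334  -0.061  +1.487  -0.625
    126  0.4701   +0.858  -0.281  +2.973  -1.250
    189  0.7052   +1.731  -0.649  +4.459  -1.874


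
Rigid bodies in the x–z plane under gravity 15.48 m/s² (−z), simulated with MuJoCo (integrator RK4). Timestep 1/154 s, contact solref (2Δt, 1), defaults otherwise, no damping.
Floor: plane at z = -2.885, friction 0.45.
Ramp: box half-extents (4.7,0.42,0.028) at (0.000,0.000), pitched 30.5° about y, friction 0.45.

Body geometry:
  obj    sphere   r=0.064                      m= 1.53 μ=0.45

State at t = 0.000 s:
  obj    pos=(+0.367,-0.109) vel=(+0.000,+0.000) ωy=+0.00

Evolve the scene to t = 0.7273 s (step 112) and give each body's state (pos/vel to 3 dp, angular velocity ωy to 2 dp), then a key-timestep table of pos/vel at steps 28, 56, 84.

State at t = 0.7273 s:
  obj    pos=(+1.646,-0.863) vel=(+3.516,-2.071) ωy=+63.75

Key-timestep trajectory:
   step    t(s)  obj.x    obj.z    obj.vx   obj.vz 
     28  0.1818   +0.447  -0.157  +0.879  -0.518
     56  0.3636   +0.687  -0.298  +1.758  -1.036
     84  0.5455   +1.086  -0.533  +2.637  -1.554


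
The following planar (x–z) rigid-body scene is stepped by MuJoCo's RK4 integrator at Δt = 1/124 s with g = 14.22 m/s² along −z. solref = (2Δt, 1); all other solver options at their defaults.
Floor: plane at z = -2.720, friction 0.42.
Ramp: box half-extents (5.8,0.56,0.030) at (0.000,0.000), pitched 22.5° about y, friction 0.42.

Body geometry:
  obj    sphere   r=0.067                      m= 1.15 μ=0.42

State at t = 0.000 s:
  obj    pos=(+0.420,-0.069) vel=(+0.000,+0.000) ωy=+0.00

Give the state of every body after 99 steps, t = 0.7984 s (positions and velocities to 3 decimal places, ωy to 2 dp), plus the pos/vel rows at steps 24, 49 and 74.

State at t = 0.7984 s:
  obj    pos=(+1.565,-0.543) vel=(+2.867,-1.188) ωy=+46.31

Key-timestep trajectory:
   step    t(s)  obj.x    obj.z    obj.vx   obj.vz 
     24  0.1935   +0.487  -0.097  +0.695  -0.288
     49  0.3952   +0.700  -0.185  +1.419  -0.588
     74  0.5968   +1.060  -0.334  +2.143  -0.888


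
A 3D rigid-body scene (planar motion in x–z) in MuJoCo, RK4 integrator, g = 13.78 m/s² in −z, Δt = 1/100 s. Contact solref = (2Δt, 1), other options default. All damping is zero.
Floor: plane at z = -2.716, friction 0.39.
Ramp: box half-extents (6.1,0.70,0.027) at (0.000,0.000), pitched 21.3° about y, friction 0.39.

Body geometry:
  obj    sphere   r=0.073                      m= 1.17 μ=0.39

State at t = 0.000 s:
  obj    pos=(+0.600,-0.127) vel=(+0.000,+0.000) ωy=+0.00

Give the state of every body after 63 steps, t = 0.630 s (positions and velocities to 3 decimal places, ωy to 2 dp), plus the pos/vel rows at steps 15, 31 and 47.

State at t = 0.630 s:
  obj    pos=(+1.261,-0.384) vel=(+2.099,-0.818) ωy=+30.84

Key-timestep trajectory:
   step    t(s)  obj.x    obj.z    obj.vx   obj.vz 
     15  0.1500   +0.638  -0.141  +0.500  -0.195
     31  0.3100   +0.760  -0.189  +1.033  -0.403
     47  0.4700   +0.968  -0.270  +1.566  -0.610


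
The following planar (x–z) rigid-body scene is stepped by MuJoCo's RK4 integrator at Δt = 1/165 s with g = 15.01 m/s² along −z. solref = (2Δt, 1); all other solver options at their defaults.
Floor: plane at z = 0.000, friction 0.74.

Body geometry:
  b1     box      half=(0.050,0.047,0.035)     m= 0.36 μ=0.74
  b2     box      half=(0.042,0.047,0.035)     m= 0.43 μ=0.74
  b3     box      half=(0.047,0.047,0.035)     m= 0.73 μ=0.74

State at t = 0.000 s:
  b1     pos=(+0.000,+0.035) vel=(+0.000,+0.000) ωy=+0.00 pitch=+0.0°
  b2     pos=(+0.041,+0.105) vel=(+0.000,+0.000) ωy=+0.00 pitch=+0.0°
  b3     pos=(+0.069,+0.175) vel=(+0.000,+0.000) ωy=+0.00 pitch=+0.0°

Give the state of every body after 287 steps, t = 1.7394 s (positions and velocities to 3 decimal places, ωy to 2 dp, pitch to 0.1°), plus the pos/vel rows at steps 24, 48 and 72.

State at t = 1.7394 s:
  b1     pos=(+0.000,+0.035) vel=(+0.000,+0.000) ωy=+0.00 pitch=+0.0°
  b2     pos=(+0.090,+0.042) vel=(+0.000,+0.000) ωy=+0.00 pitch=+90.0°
  b3     pos=(+0.187,+0.047) vel=(+0.000,+0.000) ωy=+0.00 pitch=+90.0°

Key-timestep trajectory:
   step    t(s)  b1.x    b1.z    b1.vx   b1.vz   b2.x    b2.z    b2.vx   b2.vz   b3.x    b3.z    b3.vx   b3.vz 
     24  0.1455   +0.000  +0.035  -0.003  +0.000   +0.049  +0.106  +0.130  +0.005   +0.092  +0.167  +0.363  -0.150
     48  0.2909   +0.000  +0.035  +0.000  +0.000   +0.088  +0.072  +0.369  -0.896   +0.175  +0.055  +0.635  -1.735
     72  0.4364   +0.000  +0.035  +0.000  +0.000   +0.090  +0.042  -0.007  +0.007   +0.191  +0.050  -0.232  -0.174


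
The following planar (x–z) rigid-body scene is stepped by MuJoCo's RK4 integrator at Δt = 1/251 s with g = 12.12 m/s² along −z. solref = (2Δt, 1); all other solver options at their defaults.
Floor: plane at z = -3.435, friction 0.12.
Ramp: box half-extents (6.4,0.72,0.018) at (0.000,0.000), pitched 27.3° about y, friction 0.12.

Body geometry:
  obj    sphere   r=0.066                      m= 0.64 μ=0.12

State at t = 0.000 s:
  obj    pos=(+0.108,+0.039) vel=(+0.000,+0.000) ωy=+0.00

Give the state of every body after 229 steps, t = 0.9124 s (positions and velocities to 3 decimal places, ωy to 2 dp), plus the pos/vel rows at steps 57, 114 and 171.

State at t = 0.9124 s:
  obj    pos=(+1.686,-0.776) vel=(+3.461,-1.779) ωy=+44.69

Key-timestep trajectory:
   step    t(s)  obj.x    obj.z    obj.vx   obj.vz 
     57  0.2271   +0.206  -0.012  +0.856  -0.457
    114  0.4542   +0.499  -0.163  +1.719  -0.896
    171  0.6813   +0.988  -0.415  +2.572  -1.363


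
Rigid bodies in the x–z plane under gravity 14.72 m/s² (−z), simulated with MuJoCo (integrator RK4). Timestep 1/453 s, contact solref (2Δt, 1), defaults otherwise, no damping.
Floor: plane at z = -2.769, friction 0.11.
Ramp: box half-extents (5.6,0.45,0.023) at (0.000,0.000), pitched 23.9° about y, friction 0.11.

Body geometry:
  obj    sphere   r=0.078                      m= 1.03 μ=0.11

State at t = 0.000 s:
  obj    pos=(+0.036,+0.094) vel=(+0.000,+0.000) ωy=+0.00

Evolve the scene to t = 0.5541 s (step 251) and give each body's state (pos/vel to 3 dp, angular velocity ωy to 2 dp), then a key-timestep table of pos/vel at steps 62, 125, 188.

State at t = 0.5541 s:
  obj    pos=(+0.667,-0.185) vel=(+2.270,-1.021) ωy=+26.13

Key-timestep trajectory:
   step    t(s)  obj.x    obj.z    obj.vx   obj.vz 
     62  0.1369   +0.075  +0.077  +0.563  -0.255
    125  0.2759   +0.193  +0.025  +1.133  -0.506
    188  0.4150   +0.390  -0.063  +1.702  -0.762


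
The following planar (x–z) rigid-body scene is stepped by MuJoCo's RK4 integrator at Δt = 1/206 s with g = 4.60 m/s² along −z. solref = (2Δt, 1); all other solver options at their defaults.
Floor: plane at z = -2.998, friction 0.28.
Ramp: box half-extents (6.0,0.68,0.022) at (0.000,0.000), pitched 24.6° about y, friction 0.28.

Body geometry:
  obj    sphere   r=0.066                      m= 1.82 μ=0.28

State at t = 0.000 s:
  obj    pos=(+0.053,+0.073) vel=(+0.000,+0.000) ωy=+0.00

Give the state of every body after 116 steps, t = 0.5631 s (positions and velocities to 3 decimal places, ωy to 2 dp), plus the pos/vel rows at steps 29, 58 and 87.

State at t = 0.5631 s:
  obj    pos=(+0.250,-0.018) vel=(+0.700,-0.321) ωy=+11.67

Key-timestep trajectory:
   step    t(s)  obj.x    obj.z    obj.vx   obj.vz 
     29  0.1408   +0.065  +0.067  +0.175  -0.080
     58  0.2816   +0.102  +0.050  +0.350  -0.160
     87  0.4223   +0.164  +0.022  +0.525  -0.240


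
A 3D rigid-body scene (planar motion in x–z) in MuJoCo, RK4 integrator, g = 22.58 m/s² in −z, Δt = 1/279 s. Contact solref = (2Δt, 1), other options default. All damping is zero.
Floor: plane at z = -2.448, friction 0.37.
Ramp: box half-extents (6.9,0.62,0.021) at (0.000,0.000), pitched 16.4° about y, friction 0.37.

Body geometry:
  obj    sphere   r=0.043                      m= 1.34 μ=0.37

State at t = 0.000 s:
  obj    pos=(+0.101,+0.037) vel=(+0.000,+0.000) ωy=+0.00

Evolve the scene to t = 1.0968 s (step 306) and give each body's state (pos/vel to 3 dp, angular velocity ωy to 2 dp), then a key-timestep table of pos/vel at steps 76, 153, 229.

State at t = 1.0968 s:
  obj    pos=(+2.728,-0.736) vel=(+4.791,-1.410) ωy=+116.14

Key-timestep trajectory:
   step    t(s)  obj.x    obj.z    obj.vx   obj.vz 
     76  0.2724   +0.263  -0.011  +1.190  -0.350
    153  0.5484   +0.758  -0.156  +2.396  -0.705
    229  0.8208   +1.573  -0.396  +3.586  -1.055


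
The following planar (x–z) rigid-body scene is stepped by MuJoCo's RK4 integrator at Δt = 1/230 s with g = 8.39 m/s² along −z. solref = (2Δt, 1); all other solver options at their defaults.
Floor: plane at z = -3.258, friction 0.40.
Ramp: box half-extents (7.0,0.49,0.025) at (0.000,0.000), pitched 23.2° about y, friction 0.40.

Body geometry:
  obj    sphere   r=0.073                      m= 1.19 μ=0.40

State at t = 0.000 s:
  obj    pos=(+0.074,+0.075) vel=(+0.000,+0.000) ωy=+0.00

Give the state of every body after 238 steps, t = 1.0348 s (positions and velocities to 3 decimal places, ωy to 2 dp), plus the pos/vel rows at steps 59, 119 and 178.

State at t = 1.0348 s:
  obj    pos=(+1.236,-0.423) vel=(+2.245,-0.962) ωy=+33.46

Key-timestep trajectory:
   step    t(s)  obj.x    obj.z    obj.vx   obj.vz 
     59  0.2565   +0.145  +0.044  +0.557  -0.239
    119  0.5174   +0.364  -0.050  +1.123  -0.481
    178  0.7739   +0.724  -0.204  +1.679  -0.720


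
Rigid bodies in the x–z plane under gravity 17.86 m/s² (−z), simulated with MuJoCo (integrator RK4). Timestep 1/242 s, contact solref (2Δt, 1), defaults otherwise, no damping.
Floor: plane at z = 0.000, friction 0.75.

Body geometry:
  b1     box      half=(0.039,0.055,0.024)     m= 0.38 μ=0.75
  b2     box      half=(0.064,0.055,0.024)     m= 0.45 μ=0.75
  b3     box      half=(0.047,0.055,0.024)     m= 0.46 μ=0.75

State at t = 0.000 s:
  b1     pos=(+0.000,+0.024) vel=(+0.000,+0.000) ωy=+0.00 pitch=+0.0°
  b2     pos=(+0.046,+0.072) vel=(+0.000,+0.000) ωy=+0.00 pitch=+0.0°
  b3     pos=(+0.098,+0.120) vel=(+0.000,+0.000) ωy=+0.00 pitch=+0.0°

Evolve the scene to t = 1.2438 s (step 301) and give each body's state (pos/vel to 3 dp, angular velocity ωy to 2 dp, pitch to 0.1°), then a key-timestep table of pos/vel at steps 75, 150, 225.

State at t = 1.2438 s:
  b1     pos=(-0.001,+0.024) vel=(-0.001,+0.000) ωy=+0.00 pitch=+0.0°
  b2     pos=(+0.059,+0.061) vel=(+0.000,-0.001) ωy=-0.02 pitch=+42.7°
  b3     pos=(+0.175,+0.047) vel=(+0.000,+0.000) ωy=+0.00 pitch=+90.0°

Key-timestep trajectory:
   step    t(s)  b1.x    b1.z    b1.vx   b1.vz   b2.x    b2.z    b2.vx   b2.vz   b3.x    b3.z    b3.vx   b3.vz 
     75  0.3099   +0.000  +0.024  -0.001  +0.000   +0.059  +0.062  +0.000  +0.000   +0.184  +0.051  +0.021  +0.006
    150  0.6198   -0.001  +0.024  -0.001  +0.000   +0.059  +0.061  +0.000  -0.001   +0.175  +0.047  +0.000  +0.000
    225  0.9298   -0.001  +0.024  -0.001  +0.000   +0.059  +0.061  +0.000  -0.001   +0.175  +0.047  +0.000  +0.000


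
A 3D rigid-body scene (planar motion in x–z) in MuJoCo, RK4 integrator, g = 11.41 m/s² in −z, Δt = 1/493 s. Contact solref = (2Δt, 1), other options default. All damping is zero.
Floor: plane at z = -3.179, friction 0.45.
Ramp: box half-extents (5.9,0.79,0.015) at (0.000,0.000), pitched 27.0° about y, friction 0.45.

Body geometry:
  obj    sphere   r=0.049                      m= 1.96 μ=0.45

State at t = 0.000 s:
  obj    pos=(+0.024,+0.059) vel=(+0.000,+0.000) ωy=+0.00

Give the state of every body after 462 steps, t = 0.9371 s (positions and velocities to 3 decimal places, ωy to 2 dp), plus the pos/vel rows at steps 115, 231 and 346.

State at t = 0.9371 s:
  obj    pos=(+1.472,-0.678) vel=(+3.089,-1.574) ωy=+70.76

Key-timestep trajectory:
   step    t(s)  obj.x    obj.z    obj.vx   obj.vz 
    115  0.2333   +0.114  +0.014  +0.769  -0.392
    231  0.4686   +0.386  -0.125  +1.545  -0.787
    346  0.7018   +0.836  -0.354  +2.314  -1.179


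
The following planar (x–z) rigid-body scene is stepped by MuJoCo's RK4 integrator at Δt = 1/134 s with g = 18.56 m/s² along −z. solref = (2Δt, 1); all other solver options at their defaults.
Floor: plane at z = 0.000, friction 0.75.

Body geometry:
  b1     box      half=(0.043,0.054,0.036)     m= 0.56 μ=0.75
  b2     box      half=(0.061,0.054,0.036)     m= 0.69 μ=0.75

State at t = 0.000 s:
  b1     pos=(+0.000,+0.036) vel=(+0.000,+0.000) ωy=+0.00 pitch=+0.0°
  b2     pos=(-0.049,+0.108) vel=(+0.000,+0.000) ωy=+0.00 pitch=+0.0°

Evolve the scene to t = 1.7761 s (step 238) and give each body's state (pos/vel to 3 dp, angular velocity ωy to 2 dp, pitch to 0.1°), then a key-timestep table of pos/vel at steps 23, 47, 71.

State at t = 1.7761 s:
  b1     pos=(+0.000,+0.036) vel=(+0.000,+0.000) ωy=+0.00 pitch=+0.0°
  b2     pos=(-0.205,+0.036) vel=(+0.000,+0.000) ωy=+0.00 pitch=+180.0°

Key-timestep trajectory:
   step    t(s)  b1.x    b1.z    b1.vx   b1.vz   b2.x    b2.z    b2.vx   b2.vz 
     23  0.1716   +0.000  +0.036  +0.001  +0.001   -0.076  +0.089  -0.322  -0.542
     47  0.3507   +0.000  +0.036  +0.000  +0.000   -0.137  +0.070  -0.145  +0.009
     71  0.5299   +0.000  +0.036  +0.000  +0.000   -0.178  +0.061  -0.476  -0.279


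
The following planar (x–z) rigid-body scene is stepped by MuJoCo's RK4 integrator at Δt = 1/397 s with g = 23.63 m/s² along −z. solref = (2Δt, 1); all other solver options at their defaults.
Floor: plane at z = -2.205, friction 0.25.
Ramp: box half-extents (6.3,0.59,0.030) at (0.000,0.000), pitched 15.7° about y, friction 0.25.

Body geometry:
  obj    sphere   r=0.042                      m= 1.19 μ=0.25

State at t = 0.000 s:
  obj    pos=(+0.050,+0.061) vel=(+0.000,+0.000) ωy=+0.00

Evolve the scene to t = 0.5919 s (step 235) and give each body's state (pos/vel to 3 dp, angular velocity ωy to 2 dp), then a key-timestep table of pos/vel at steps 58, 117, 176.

State at t = 0.5919 s:
  obj    pos=(+0.820,-0.156) vel=(+2.603,-0.732) ωy=+64.36

Key-timestep trajectory:
   step    t(s)  obj.x    obj.z    obj.vx   obj.vz 
     58  0.1461   +0.097  +0.048  +0.642  -0.181
    117  0.2947   +0.241  +0.007  +1.296  -0.364
    176  0.4433   +0.482  -0.061  +1.949  -0.548


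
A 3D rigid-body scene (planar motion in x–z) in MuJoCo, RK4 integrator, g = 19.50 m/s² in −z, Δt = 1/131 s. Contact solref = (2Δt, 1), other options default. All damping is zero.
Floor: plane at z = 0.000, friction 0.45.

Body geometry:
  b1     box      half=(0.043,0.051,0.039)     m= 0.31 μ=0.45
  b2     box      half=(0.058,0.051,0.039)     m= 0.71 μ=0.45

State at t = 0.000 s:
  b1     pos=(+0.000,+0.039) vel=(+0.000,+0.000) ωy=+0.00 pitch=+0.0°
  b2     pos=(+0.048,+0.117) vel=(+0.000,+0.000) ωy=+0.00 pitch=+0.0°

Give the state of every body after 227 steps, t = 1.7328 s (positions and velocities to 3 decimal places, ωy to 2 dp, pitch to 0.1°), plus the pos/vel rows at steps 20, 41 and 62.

State at t = 1.7328 s:
  b1     pos=(+0.000,+0.039) vel=(+0.000,+0.000) ωy=+0.00 pitch=+0.0°
  b2     pos=(+0.103,+0.058) vel=(+0.000,+0.000) ωy=+0.00 pitch=+90.0°

Key-timestep trajectory:
   step    t(s)  b1.x    b1.z    b1.vx   b1.vz   b2.x    b2.z    b2.vx   b2.vz 
     20  0.1527   +0.000  +0.039  -0.002  +0.000   +0.068  +0.108  +0.324  -0.251
     41  0.3130   +0.000  +0.039  +0.000  +0.000   +0.124  +0.067  +0.097  +0.039
     62  0.4733   +0.000  +0.039  +0.000  +0.000   +0.099  +0.058  -0.058  +0.098


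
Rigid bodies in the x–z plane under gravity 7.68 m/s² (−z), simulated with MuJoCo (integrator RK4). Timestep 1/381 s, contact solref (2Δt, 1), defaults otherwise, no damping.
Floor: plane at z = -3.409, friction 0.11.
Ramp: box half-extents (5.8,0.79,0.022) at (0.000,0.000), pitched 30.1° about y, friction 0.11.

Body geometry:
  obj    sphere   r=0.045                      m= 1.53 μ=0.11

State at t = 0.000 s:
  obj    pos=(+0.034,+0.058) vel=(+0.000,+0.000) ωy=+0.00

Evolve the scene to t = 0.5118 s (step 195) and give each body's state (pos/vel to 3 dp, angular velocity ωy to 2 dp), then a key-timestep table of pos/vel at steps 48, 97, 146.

State at t = 0.5118 s:
  obj    pos=(+0.388,-0.147) vel=(+1.382,-0.800) ωy=+20.79

Key-timestep trajectory:
   step    t(s)  obj.x    obj.z    obj.vx   obj.vz 
     48  0.1260   +0.055  +0.045  +0.338  -0.201
     97  0.2546   +0.121  +0.007  +0.684  -0.405
    146  0.3832   +0.232  -0.057  +1.029  -0.612


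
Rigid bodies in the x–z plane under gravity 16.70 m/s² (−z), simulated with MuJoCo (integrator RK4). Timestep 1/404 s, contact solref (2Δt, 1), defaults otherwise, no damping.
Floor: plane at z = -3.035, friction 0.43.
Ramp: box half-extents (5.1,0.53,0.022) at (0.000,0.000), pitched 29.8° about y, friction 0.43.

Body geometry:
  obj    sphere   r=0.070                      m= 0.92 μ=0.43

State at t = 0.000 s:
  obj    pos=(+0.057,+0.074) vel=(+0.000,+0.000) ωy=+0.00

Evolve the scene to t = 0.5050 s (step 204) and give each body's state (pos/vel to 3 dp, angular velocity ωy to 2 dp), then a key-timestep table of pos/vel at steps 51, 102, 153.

State at t = 0.5050 s:
  obj    pos=(+0.713,-0.302) vel=(+2.598,-1.488) ωy=+42.76

Key-timestep trajectory:
   step    t(s)  obj.x    obj.z    obj.vx   obj.vz 
     51  0.1262   +0.098  +0.050  +0.650  -0.372
    102  0.2525   +0.221  -0.020  +1.299  -0.744
    153  0.3787   +0.426  -0.138  +1.948  -1.116


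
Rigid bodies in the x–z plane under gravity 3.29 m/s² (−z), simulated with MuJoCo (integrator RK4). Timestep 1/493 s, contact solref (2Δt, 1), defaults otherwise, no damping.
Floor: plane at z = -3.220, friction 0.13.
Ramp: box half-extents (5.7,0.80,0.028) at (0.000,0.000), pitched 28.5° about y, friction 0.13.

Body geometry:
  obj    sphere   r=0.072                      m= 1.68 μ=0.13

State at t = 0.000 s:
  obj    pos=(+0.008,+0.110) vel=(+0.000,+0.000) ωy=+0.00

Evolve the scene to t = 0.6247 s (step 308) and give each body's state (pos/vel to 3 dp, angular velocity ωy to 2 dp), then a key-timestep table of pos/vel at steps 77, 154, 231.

State at t = 0.6247 s:
  obj    pos=(+0.213,-0.002) vel=(+0.653,-0.362) ωy=+8.12

Key-timestep trajectory:
   step    t(s)  obj.x    obj.z    obj.vx   obj.vz 
     77  0.1562   +0.021  +0.103  +0.164  -0.088
    154  0.3124   +0.059  +0.082  +0.328  -0.177
    231  0.4686   +0.123  +0.047  +0.491  -0.268


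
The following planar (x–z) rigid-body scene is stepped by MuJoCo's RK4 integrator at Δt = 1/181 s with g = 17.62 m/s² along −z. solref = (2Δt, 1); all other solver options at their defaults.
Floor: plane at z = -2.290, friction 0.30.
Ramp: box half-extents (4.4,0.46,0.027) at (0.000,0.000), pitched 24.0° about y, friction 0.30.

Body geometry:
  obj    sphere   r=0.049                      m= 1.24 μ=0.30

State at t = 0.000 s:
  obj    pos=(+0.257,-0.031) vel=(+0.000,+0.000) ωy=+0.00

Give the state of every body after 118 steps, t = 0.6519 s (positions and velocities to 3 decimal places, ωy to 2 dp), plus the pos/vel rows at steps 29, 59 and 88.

State at t = 0.6519 s:
  obj    pos=(+1.251,-0.474) vel=(+3.049,-1.357) ωy=+68.09

Key-timestep trajectory:
   step    t(s)  obj.x    obj.z    obj.vx   obj.vz 
     29  0.1602   +0.317  -0.058  +0.749  -0.334
     59  0.3260   +0.505  -0.142  +1.525  -0.679
     88  0.4862   +0.810  -0.277  +2.274  -1.012


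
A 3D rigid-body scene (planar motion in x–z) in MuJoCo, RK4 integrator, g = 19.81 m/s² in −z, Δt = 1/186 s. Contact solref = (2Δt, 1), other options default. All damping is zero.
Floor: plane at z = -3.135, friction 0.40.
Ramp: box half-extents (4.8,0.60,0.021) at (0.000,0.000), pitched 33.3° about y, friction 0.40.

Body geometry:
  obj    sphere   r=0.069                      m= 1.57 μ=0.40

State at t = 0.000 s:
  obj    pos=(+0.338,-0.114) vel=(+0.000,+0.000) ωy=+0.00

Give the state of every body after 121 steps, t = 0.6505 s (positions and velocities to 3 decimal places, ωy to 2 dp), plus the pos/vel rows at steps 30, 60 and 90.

State at t = 0.6505 s:
  obj    pos=(+1.712,-1.017) vel=(+4.224,-2.775) ωy=+73.22

Key-timestep trajectory:
   step    t(s)  obj.x    obj.z    obj.vx   obj.vz 
     30  0.1613   +0.422  -0.170  +1.047  -0.688
     60  0.3226   +0.676  -0.336  +2.095  -1.376
     90  0.4839   +1.098  -0.614  +3.142  -2.064


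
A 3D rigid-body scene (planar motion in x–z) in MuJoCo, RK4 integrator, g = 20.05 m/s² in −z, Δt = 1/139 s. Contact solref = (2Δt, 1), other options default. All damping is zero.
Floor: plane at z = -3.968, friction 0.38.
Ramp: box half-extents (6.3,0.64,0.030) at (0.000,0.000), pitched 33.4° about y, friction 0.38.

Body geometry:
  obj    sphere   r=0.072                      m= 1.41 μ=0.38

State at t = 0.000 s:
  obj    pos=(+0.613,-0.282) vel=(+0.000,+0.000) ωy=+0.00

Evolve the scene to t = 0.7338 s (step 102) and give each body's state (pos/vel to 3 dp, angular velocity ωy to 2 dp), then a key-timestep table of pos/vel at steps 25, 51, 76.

State at t = 0.7338 s:
  obj    pos=(+2.385,-1.451) vel=(+4.830,-3.184) ωy=+80.33

Key-timestep trajectory:
   step    t(s)  obj.x    obj.z    obj.vx   obj.vz 
     25  0.1799   +0.720  -0.352  +1.184  -0.781
     51  0.3669   +1.056  -0.574  +2.415  -1.592
     76  0.5468   +1.597  -0.931  +3.599  -2.373


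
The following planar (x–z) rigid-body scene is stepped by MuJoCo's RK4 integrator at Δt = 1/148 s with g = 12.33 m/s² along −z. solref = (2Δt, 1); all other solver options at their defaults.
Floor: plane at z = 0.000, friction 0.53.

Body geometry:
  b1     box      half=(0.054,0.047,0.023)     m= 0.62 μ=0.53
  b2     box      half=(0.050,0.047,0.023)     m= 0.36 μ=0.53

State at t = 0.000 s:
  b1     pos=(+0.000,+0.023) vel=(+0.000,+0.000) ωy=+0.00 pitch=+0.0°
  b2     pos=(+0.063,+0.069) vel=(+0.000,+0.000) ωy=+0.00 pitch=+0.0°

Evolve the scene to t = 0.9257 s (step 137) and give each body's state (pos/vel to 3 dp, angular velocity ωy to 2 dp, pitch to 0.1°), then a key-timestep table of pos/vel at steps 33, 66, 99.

State at t = 0.9257 s:
  b1     pos=(+0.000,+0.023) vel=(+0.000,+0.000) ωy=+0.00 pitch=+0.0°
  b2     pos=(+0.114,+0.050) vel=(+0.000,+0.000) ωy=+0.00 pitch=+90.0°

Key-timestep trajectory:
   step    t(s)  b1.x    b1.z    b1.vx   b1.vz   b2.x    b2.z    b2.vx   b2.vz 
     33  0.2230   +0.000  +0.023  +0.000  +0.000   +0.093  +0.055  +0.156  +0.002
     66  0.4459   +0.000  +0.023  +0.000  +0.000   +0.125  +0.054  -0.037  -0.008
     99  0.6689   +0.000  +0.023  +0.000  +0.000   +0.116  +0.050  +0.056  +0.042


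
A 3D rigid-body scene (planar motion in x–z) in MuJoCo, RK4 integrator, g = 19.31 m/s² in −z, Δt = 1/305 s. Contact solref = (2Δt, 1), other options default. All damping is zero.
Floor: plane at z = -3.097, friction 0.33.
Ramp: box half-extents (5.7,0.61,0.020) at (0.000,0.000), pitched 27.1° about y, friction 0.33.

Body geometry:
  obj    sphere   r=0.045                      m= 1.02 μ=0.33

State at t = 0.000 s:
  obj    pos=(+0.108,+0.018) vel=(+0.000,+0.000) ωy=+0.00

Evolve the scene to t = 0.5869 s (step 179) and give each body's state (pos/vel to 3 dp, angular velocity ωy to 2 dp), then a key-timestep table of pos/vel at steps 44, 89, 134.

State at t = 0.5869 s:
  obj    pos=(+1.071,-0.475) vel=(+3.283,-1.680) ωy=+81.93

Key-timestep trajectory:
   step    t(s)  obj.x    obj.z    obj.vx   obj.vz 
     44  0.1443   +0.166  -0.012  +0.807  -0.413
     89  0.2918   +0.346  -0.104  +1.632  -0.835
    134  0.4393   +0.648  -0.259  +2.458  -1.258


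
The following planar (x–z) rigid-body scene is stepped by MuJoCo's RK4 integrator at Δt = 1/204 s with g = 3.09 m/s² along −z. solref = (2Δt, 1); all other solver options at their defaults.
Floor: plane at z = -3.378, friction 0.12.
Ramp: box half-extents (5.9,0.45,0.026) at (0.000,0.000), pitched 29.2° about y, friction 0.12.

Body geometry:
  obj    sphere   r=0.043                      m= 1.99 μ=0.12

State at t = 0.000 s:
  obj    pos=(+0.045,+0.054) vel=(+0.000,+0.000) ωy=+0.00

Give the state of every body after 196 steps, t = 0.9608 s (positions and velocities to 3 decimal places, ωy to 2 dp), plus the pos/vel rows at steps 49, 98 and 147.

State at t = 0.9608 s:
  obj    pos=(+0.522,-0.213) vel=(+0.992,-0.556) ωy=+18.07

Key-timestep trajectory:
   step    t(s)  obj.x    obj.z    obj.vx   obj.vz 
     49  0.2402   +0.075  +0.037  +0.249  -0.137
     98  0.4804   +0.164  -0.013  +0.494  -0.283
    147  0.7206   +0.313  -0.096  +0.743  -0.420


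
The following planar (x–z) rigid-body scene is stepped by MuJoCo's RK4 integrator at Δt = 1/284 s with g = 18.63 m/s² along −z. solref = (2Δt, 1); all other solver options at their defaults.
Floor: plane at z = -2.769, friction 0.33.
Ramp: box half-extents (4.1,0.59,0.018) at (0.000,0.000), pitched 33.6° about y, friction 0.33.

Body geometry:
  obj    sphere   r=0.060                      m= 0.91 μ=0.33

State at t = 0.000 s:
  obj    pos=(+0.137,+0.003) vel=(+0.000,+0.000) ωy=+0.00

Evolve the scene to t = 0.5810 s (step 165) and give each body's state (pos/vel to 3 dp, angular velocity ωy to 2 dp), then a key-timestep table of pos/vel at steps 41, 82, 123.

State at t = 0.5810 s:
  obj    pos=(+1.172,-0.685) vel=(+3.564,-2.368) ωy=+71.29

Key-timestep trajectory:
   step    t(s)  obj.x    obj.z    obj.vx   obj.vz 
     41  0.1444   +0.201  -0.040  +0.886  -0.588
     82  0.2887   +0.393  -0.167  +1.771  -1.177
    123  0.4331   +0.712  -0.380  +2.657  -1.765


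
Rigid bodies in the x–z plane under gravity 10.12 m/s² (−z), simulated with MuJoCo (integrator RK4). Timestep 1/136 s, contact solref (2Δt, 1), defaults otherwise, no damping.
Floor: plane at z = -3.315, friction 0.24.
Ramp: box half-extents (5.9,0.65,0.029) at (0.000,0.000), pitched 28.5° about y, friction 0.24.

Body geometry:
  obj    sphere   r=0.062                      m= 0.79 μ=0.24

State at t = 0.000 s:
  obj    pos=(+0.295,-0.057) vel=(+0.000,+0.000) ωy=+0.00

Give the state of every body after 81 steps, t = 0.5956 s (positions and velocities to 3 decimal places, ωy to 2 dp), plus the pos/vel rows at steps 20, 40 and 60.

State at t = 0.5956 s:
  obj    pos=(+0.833,-0.349) vel=(+1.806,-0.980) ωy=+33.11

Key-timestep trajectory:
   step    t(s)  obj.x    obj.z    obj.vx   obj.vz 
     20  0.1471   +0.328  -0.075  +0.446  -0.242
     40  0.2941   +0.426  -0.128  +0.892  -0.484
     60  0.4412   +0.590  -0.217  +1.338  -0.726


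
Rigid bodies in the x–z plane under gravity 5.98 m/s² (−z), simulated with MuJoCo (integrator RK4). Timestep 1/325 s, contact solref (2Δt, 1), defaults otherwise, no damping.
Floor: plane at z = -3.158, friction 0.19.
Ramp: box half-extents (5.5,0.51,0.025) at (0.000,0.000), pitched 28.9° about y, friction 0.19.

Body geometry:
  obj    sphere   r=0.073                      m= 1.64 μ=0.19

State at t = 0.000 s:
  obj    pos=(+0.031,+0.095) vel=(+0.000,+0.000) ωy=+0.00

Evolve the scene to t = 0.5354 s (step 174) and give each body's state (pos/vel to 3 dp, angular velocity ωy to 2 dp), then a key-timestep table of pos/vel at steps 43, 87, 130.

State at t = 0.5354 s:
  obj    pos=(+0.290,-0.048) vel=(+0.968,-0.534) ωy=+15.13

Key-timestep trajectory:
   step    t(s)  obj.x    obj.z    obj.vx   obj.vz 
     43  0.1323   +0.047  +0.086  +0.239  -0.132
     87  0.2677   +0.096  +0.059  +0.484  -0.267
    130  0.4000   +0.176  +0.015  +0.723  -0.399


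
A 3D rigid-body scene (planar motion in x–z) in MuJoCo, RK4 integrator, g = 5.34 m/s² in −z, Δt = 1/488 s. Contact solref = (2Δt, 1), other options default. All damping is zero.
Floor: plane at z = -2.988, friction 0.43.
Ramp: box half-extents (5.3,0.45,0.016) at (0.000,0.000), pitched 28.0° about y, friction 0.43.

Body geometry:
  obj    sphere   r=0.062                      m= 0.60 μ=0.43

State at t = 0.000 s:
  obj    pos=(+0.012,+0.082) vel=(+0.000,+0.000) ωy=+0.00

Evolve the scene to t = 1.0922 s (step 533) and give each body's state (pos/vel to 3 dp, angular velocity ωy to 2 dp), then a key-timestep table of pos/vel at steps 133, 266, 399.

State at t = 1.0922 s:
  obj    pos=(+0.955,-0.419) vel=(+1.727,-0.918) ωy=+31.54

Key-timestep trajectory:
   step    t(s)  obj.x    obj.z    obj.vx   obj.vz 
    133  0.2725   +0.071  +0.051  +0.431  -0.229
    266  0.5451   +0.247  -0.043  +0.862  -0.458
    399  0.8176   +0.541  -0.199  +1.293  -0.687


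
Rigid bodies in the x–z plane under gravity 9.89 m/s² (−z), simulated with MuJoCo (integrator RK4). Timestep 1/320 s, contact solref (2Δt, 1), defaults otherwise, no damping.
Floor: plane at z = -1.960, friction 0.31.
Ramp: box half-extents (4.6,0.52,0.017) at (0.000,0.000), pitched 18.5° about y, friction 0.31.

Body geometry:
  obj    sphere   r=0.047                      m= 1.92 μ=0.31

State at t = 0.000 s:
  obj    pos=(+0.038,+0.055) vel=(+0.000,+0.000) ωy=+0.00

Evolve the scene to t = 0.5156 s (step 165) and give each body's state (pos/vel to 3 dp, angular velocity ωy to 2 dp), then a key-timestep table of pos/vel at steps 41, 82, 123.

State at t = 0.5156 s:
  obj    pos=(+0.321,-0.040) vel=(+1.096,-0.367) ωy=+24.59

Key-timestep trajectory:
   step    t(s)  obj.x    obj.z    obj.vx   obj.vz 
     41  0.1281   +0.055  +0.049  +0.272  -0.091
     82  0.2563   +0.108  +0.031  +0.545  -0.182
    123  0.3844   +0.195  +0.002  +0.817  -0.273


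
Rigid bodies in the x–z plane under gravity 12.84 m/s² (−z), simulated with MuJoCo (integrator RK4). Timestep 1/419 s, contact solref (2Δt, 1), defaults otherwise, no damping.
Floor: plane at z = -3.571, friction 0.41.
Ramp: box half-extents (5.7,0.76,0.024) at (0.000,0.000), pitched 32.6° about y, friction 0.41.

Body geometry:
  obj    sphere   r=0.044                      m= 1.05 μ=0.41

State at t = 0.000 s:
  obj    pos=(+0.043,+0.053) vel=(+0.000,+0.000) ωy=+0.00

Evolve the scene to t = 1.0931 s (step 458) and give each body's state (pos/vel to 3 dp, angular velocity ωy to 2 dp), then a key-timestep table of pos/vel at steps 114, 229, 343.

State at t = 1.0931 s:
  obj    pos=(+2.530,-1.537) vel=(+4.550,-2.910) ωy=+122.75

Key-timestep trajectory:
   step    t(s)  obj.x    obj.z    obj.vx   obj.vz 
    114  0.2721   +0.197  -0.045  +1.133  -0.724
    229  0.5465   +0.665  -0.344  +2.275  -1.455
    343  0.8186   +1.438  -0.839  +3.408  -2.179


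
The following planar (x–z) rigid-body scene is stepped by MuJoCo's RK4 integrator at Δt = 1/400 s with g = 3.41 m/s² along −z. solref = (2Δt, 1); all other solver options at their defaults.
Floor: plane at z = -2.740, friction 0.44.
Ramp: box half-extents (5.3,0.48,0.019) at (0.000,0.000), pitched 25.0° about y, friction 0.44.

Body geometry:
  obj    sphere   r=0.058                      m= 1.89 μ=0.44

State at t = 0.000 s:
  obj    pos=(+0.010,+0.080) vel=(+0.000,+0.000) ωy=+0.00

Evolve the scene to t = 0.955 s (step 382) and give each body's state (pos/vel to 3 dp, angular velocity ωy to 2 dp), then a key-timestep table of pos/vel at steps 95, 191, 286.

State at t = 0.955 s:
  obj    pos=(+0.436,-0.118) vel=(+0.891,-0.415) ωy=+16.95

Key-timestep trajectory:
   step    t(s)  obj.x    obj.z    obj.vx   obj.vz 
     95  0.2375   +0.036  +0.068  +0.222  -0.103
    191  0.4775   +0.116  +0.031  +0.446  -0.208
    286  0.7150   +0.249  -0.031  +0.667  -0.311
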